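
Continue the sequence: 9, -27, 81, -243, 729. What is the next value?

Ratios: -27 / 9 = -3.0
This is a geometric sequence with common ratio r = -3.
Next term = 729 * -3 = -2187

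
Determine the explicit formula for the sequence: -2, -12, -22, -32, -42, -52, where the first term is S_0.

Check differences: -12 - -2 = -10
-22 - -12 = -10
Common difference d = -10.
First term a = -2.
Formula: S_i = -2 - 10*i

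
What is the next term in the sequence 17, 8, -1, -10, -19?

Differences: 8 - 17 = -9
This is an arithmetic sequence with common difference d = -9.
Next term = -19 + -9 = -28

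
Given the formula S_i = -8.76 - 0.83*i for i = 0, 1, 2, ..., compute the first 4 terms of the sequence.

This is an arithmetic sequence.
i=0: S_0 = -8.76 + -0.83*0 = -8.76
i=1: S_1 = -8.76 + -0.83*1 = -9.59
i=2: S_2 = -8.76 + -0.83*2 = -10.42
i=3: S_3 = -8.76 + -0.83*3 = -11.25
The first 4 terms are: [-8.76, -9.59, -10.42, -11.25]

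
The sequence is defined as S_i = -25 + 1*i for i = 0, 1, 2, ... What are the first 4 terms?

This is an arithmetic sequence.
i=0: S_0 = -25 + 1*0 = -25
i=1: S_1 = -25 + 1*1 = -24
i=2: S_2 = -25 + 1*2 = -23
i=3: S_3 = -25 + 1*3 = -22
The first 4 terms are: [-25, -24, -23, -22]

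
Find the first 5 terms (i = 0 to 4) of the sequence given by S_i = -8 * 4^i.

This is a geometric sequence.
i=0: S_0 = -8 * 4^0 = -8
i=1: S_1 = -8 * 4^1 = -32
i=2: S_2 = -8 * 4^2 = -128
i=3: S_3 = -8 * 4^3 = -512
i=4: S_4 = -8 * 4^4 = -2048
The first 5 terms are: [-8, -32, -128, -512, -2048]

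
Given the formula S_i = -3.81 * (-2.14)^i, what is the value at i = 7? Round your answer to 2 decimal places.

S_7 = -3.81 * (-2.14)^7 ≈ -3.81 * -205.54 ≈ 783.11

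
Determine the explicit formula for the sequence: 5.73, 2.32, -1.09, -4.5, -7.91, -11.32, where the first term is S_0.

Check differences: 2.32 - 5.73 = -3.41
-1.09 - 2.32 = -3.41
Common difference d = -3.41.
First term a = 5.73.
Formula: S_i = 5.73 - 3.41*i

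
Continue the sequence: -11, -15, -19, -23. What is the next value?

Differences: -15 - -11 = -4
This is an arithmetic sequence with common difference d = -4.
Next term = -23 + -4 = -27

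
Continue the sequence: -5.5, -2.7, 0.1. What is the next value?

Differences: -2.7 - -5.5 = 2.8
This is an arithmetic sequence with common difference d = 2.8.
Next term = 0.1 + 2.8 = 2.9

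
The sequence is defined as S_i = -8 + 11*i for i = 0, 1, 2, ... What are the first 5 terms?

This is an arithmetic sequence.
i=0: S_0 = -8 + 11*0 = -8
i=1: S_1 = -8 + 11*1 = 3
i=2: S_2 = -8 + 11*2 = 14
i=3: S_3 = -8 + 11*3 = 25
i=4: S_4 = -8 + 11*4 = 36
The first 5 terms are: [-8, 3, 14, 25, 36]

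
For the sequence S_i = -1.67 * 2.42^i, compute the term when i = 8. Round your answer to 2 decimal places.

S_8 = -1.67 * 2.42^8 ≈ -1.67 * 1176.3131 ≈ -1964.44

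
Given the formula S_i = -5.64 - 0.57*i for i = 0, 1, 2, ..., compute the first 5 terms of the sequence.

This is an arithmetic sequence.
i=0: S_0 = -5.64 + -0.57*0 = -5.64
i=1: S_1 = -5.64 + -0.57*1 = -6.21
i=2: S_2 = -5.64 + -0.57*2 = -6.78
i=3: S_3 = -5.64 + -0.57*3 = -7.35
i=4: S_4 = -5.64 + -0.57*4 = -7.92
The first 5 terms are: [-5.64, -6.21, -6.78, -7.35, -7.92]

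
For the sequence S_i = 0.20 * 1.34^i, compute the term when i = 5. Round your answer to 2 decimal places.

S_5 = 0.2 * 1.34^5 ≈ 0.2 * 4.3204 ≈ 0.86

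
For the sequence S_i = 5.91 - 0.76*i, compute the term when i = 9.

S_9 = 5.91 + -0.76*9 = 5.91 + -6.84 = -0.93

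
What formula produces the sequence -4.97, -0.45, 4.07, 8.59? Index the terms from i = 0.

Check differences: -0.45 - -4.97 = 4.52
4.07 - -0.45 = 4.52
Common difference d = 4.52.
First term a = -4.97.
Formula: S_i = -4.97 + 4.52*i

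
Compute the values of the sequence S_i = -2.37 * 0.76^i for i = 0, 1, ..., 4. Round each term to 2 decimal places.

This is a geometric sequence.
i=0: S_0 = -2.37 * 0.76^0 = -2.37
i=1: S_1 = -2.37 * 0.76^1 ≈ -1.8
i=2: S_2 = -2.37 * 0.76^2 ≈ -1.37
i=3: S_3 = -2.37 * 0.76^3 ≈ -1.04
i=4: S_4 = -2.37 * 0.76^4 ≈ -0.79
The first 5 terms are: [-2.37, -1.8, -1.37, -1.04, -0.79]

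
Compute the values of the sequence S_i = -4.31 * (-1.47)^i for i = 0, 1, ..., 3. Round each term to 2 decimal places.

This is a geometric sequence.
i=0: S_0 = -4.31 * (-1.47)^0 = -4.31
i=1: S_1 = -4.31 * (-1.47)^1 ≈ 6.34
i=2: S_2 = -4.31 * (-1.47)^2 ≈ -9.31
i=3: S_3 = -4.31 * (-1.47)^3 ≈ 13.69
The first 4 terms are: [-4.31, 6.34, -9.31, 13.69]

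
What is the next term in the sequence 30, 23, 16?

Differences: 23 - 30 = -7
This is an arithmetic sequence with common difference d = -7.
Next term = 16 + -7 = 9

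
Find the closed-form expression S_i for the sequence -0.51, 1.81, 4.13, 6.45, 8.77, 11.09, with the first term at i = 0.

Check differences: 1.81 - -0.51 = 2.32
4.13 - 1.81 = 2.32
Common difference d = 2.32.
First term a = -0.51.
Formula: S_i = -0.51 + 2.32*i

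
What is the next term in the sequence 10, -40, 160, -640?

Ratios: -40 / 10 = -4.0
This is a geometric sequence with common ratio r = -4.
Next term = -640 * -4 = 2560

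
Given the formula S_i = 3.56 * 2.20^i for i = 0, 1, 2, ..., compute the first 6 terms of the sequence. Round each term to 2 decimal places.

This is a geometric sequence.
i=0: S_0 = 3.56 * 2.2^0 = 3.56
i=1: S_1 = 3.56 * 2.2^1 ≈ 7.83
i=2: S_2 = 3.56 * 2.2^2 ≈ 17.23
i=3: S_3 = 3.56 * 2.2^3 ≈ 37.91
i=4: S_4 = 3.56 * 2.2^4 ≈ 83.4
i=5: S_5 = 3.56 * 2.2^5 ≈ 183.47
The first 6 terms are: [3.56, 7.83, 17.23, 37.91, 83.4, 183.47]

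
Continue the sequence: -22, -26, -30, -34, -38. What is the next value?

Differences: -26 - -22 = -4
This is an arithmetic sequence with common difference d = -4.
Next term = -38 + -4 = -42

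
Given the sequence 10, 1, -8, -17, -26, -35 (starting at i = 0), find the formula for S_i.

Check differences: 1 - 10 = -9
-8 - 1 = -9
Common difference d = -9.
First term a = 10.
Formula: S_i = 10 - 9*i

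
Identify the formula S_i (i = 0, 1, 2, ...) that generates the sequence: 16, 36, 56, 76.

Check differences: 36 - 16 = 20
56 - 36 = 20
Common difference d = 20.
First term a = 16.
Formula: S_i = 16 + 20*i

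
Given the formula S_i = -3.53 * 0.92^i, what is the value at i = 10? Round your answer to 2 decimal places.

S_10 = -3.53 * 0.92^10 ≈ -3.53 * 0.4344 ≈ -1.53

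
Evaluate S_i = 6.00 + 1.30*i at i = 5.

S_5 = 6.0 + 1.3*5 = 6.0 + 6.5 = 12.5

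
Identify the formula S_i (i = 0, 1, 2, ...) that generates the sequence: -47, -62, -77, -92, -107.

Check differences: -62 - -47 = -15
-77 - -62 = -15
Common difference d = -15.
First term a = -47.
Formula: S_i = -47 - 15*i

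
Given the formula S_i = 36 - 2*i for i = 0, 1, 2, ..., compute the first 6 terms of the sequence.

This is an arithmetic sequence.
i=0: S_0 = 36 + -2*0 = 36
i=1: S_1 = 36 + -2*1 = 34
i=2: S_2 = 36 + -2*2 = 32
i=3: S_3 = 36 + -2*3 = 30
i=4: S_4 = 36 + -2*4 = 28
i=5: S_5 = 36 + -2*5 = 26
The first 6 terms are: [36, 34, 32, 30, 28, 26]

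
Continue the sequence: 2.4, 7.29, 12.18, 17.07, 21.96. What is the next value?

Differences: 7.29 - 2.4 = 4.89
This is an arithmetic sequence with common difference d = 4.89.
Next term = 21.96 + 4.89 = 26.85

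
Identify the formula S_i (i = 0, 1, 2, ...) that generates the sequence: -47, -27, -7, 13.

Check differences: -27 - -47 = 20
-7 - -27 = 20
Common difference d = 20.
First term a = -47.
Formula: S_i = -47 + 20*i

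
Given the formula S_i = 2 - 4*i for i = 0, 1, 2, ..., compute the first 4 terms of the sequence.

This is an arithmetic sequence.
i=0: S_0 = 2 + -4*0 = 2
i=1: S_1 = 2 + -4*1 = -2
i=2: S_2 = 2 + -4*2 = -6
i=3: S_3 = 2 + -4*3 = -10
The first 4 terms are: [2, -2, -6, -10]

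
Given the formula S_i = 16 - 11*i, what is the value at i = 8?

S_8 = 16 + -11*8 = 16 + -88 = -72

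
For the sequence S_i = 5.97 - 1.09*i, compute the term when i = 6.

S_6 = 5.97 + -1.09*6 = 5.97 + -6.54 = -0.57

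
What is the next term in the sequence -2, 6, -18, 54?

Ratios: 6 / -2 = -3.0
This is a geometric sequence with common ratio r = -3.
Next term = 54 * -3 = -162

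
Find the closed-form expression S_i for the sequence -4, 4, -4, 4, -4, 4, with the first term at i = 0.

Check ratios: 4 / -4 = -1.0
Common ratio r = -1.
First term a = -4.
Formula: S_i = -4 * (-1)^i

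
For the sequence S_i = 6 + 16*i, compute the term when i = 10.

S_10 = 6 + 16*10 = 6 + 160 = 166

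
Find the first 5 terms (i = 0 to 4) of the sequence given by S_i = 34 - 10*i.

This is an arithmetic sequence.
i=0: S_0 = 34 + -10*0 = 34
i=1: S_1 = 34 + -10*1 = 24
i=2: S_2 = 34 + -10*2 = 14
i=3: S_3 = 34 + -10*3 = 4
i=4: S_4 = 34 + -10*4 = -6
The first 5 terms are: [34, 24, 14, 4, -6]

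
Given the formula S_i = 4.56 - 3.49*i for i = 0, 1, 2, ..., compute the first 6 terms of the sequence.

This is an arithmetic sequence.
i=0: S_0 = 4.56 + -3.49*0 = 4.56
i=1: S_1 = 4.56 + -3.49*1 = 1.07
i=2: S_2 = 4.56 + -3.49*2 = -2.42
i=3: S_3 = 4.56 + -3.49*3 = -5.91
i=4: S_4 = 4.56 + -3.49*4 = -9.4
i=5: S_5 = 4.56 + -3.49*5 = -12.89
The first 6 terms are: [4.56, 1.07, -2.42, -5.91, -9.4, -12.89]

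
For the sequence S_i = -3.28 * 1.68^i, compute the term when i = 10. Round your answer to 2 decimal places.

S_10 = -3.28 * 1.68^10 ≈ -3.28 * 179.0989 ≈ -587.44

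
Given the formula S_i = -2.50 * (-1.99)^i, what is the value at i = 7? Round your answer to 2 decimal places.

S_7 = -2.5 * (-1.99)^7 ≈ -2.5 * -123.5866 ≈ 308.97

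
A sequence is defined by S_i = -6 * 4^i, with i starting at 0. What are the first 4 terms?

This is a geometric sequence.
i=0: S_0 = -6 * 4^0 = -6
i=1: S_1 = -6 * 4^1 = -24
i=2: S_2 = -6 * 4^2 = -96
i=3: S_3 = -6 * 4^3 = -384
The first 4 terms are: [-6, -24, -96, -384]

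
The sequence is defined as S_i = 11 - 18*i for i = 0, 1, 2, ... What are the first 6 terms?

This is an arithmetic sequence.
i=0: S_0 = 11 + -18*0 = 11
i=1: S_1 = 11 + -18*1 = -7
i=2: S_2 = 11 + -18*2 = -25
i=3: S_3 = 11 + -18*3 = -43
i=4: S_4 = 11 + -18*4 = -61
i=5: S_5 = 11 + -18*5 = -79
The first 6 terms are: [11, -7, -25, -43, -61, -79]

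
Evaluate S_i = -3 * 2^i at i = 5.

S_5 = -3 * 2^5 = -3 * 32 = -96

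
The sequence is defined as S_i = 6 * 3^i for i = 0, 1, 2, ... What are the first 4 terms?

This is a geometric sequence.
i=0: S_0 = 6 * 3^0 = 6
i=1: S_1 = 6 * 3^1 = 18
i=2: S_2 = 6 * 3^2 = 54
i=3: S_3 = 6 * 3^3 = 162
The first 4 terms are: [6, 18, 54, 162]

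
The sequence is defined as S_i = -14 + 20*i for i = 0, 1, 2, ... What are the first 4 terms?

This is an arithmetic sequence.
i=0: S_0 = -14 + 20*0 = -14
i=1: S_1 = -14 + 20*1 = 6
i=2: S_2 = -14 + 20*2 = 26
i=3: S_3 = -14 + 20*3 = 46
The first 4 terms are: [-14, 6, 26, 46]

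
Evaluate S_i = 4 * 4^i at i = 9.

S_9 = 4 * 4^9 = 4 * 262144 = 1048576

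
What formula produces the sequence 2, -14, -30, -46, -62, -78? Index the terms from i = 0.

Check differences: -14 - 2 = -16
-30 - -14 = -16
Common difference d = -16.
First term a = 2.
Formula: S_i = 2 - 16*i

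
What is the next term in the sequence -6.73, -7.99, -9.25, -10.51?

Differences: -7.99 - -6.73 = -1.26
This is an arithmetic sequence with common difference d = -1.26.
Next term = -10.51 + -1.26 = -11.77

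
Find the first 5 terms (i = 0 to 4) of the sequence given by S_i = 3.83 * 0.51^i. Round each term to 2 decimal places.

This is a geometric sequence.
i=0: S_0 = 3.83 * 0.51^0 = 3.83
i=1: S_1 = 3.83 * 0.51^1 ≈ 1.95
i=2: S_2 = 3.83 * 0.51^2 ≈ 1.0
i=3: S_3 = 3.83 * 0.51^3 ≈ 0.51
i=4: S_4 = 3.83 * 0.51^4 ≈ 0.26
The first 5 terms are: [3.83, 1.95, 1.0, 0.51, 0.26]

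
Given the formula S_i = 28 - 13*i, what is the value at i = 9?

S_9 = 28 + -13*9 = 28 + -117 = -89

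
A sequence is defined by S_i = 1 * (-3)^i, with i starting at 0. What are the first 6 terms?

This is a geometric sequence.
i=0: S_0 = 1 * (-3)^0 = 1
i=1: S_1 = 1 * (-3)^1 = -3
i=2: S_2 = 1 * (-3)^2 = 9
i=3: S_3 = 1 * (-3)^3 = -27
i=4: S_4 = 1 * (-3)^4 = 81
i=5: S_5 = 1 * (-3)^5 = -243
The first 6 terms are: [1, -3, 9, -27, 81, -243]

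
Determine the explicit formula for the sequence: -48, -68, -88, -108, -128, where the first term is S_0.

Check differences: -68 - -48 = -20
-88 - -68 = -20
Common difference d = -20.
First term a = -48.
Formula: S_i = -48 - 20*i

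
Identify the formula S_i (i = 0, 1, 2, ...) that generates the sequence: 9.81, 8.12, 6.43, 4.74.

Check differences: 8.12 - 9.81 = -1.69
6.43 - 8.12 = -1.69
Common difference d = -1.69.
First term a = 9.81.
Formula: S_i = 9.81 - 1.69*i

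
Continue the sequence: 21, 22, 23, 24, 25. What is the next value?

Differences: 22 - 21 = 1
This is an arithmetic sequence with common difference d = 1.
Next term = 25 + 1 = 26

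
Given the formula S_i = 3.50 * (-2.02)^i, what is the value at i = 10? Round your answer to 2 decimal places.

S_10 = 3.5 * (-2.02)^10 ≈ 3.5 * 1131.1331 ≈ 3958.97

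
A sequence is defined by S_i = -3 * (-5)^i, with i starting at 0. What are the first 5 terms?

This is a geometric sequence.
i=0: S_0 = -3 * (-5)^0 = -3
i=1: S_1 = -3 * (-5)^1 = 15
i=2: S_2 = -3 * (-5)^2 = -75
i=3: S_3 = -3 * (-5)^3 = 375
i=4: S_4 = -3 * (-5)^4 = -1875
The first 5 terms are: [-3, 15, -75, 375, -1875]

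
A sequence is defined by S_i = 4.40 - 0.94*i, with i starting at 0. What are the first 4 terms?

This is an arithmetic sequence.
i=0: S_0 = 4.4 + -0.94*0 = 4.4
i=1: S_1 = 4.4 + -0.94*1 = 3.46
i=2: S_2 = 4.4 + -0.94*2 = 2.52
i=3: S_3 = 4.4 + -0.94*3 = 1.58
The first 4 terms are: [4.4, 3.46, 2.52, 1.58]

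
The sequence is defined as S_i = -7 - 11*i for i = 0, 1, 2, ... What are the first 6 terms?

This is an arithmetic sequence.
i=0: S_0 = -7 + -11*0 = -7
i=1: S_1 = -7 + -11*1 = -18
i=2: S_2 = -7 + -11*2 = -29
i=3: S_3 = -7 + -11*3 = -40
i=4: S_4 = -7 + -11*4 = -51
i=5: S_5 = -7 + -11*5 = -62
The first 6 terms are: [-7, -18, -29, -40, -51, -62]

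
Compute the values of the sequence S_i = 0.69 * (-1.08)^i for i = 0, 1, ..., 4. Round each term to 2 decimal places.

This is a geometric sequence.
i=0: S_0 = 0.69 * (-1.08)^0 = 0.69
i=1: S_1 = 0.69 * (-1.08)^1 ≈ -0.75
i=2: S_2 = 0.69 * (-1.08)^2 ≈ 0.8
i=3: S_3 = 0.69 * (-1.08)^3 ≈ -0.87
i=4: S_4 = 0.69 * (-1.08)^4 ≈ 0.94
The first 5 terms are: [0.69, -0.75, 0.8, -0.87, 0.94]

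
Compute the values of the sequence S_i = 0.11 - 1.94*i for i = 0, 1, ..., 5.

This is an arithmetic sequence.
i=0: S_0 = 0.11 + -1.94*0 = 0.11
i=1: S_1 = 0.11 + -1.94*1 = -1.83
i=2: S_2 = 0.11 + -1.94*2 = -3.77
i=3: S_3 = 0.11 + -1.94*3 = -5.71
i=4: S_4 = 0.11 + -1.94*4 = -7.65
i=5: S_5 = 0.11 + -1.94*5 = -9.59
The first 6 terms are: [0.11, -1.83, -3.77, -5.71, -7.65, -9.59]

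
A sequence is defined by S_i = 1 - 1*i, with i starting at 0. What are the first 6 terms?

This is an arithmetic sequence.
i=0: S_0 = 1 + -1*0 = 1
i=1: S_1 = 1 + -1*1 = 0
i=2: S_2 = 1 + -1*2 = -1
i=3: S_3 = 1 + -1*3 = -2
i=4: S_4 = 1 + -1*4 = -3
i=5: S_5 = 1 + -1*5 = -4
The first 6 terms are: [1, 0, -1, -2, -3, -4]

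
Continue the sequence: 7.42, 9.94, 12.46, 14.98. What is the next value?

Differences: 9.94 - 7.42 = 2.52
This is an arithmetic sequence with common difference d = 2.52.
Next term = 14.98 + 2.52 = 17.5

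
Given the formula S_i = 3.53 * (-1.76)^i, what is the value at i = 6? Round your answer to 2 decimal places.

S_6 = 3.53 * (-1.76)^6 ≈ 3.53 * 29.7219 ≈ 104.92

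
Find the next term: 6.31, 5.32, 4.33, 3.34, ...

Differences: 5.32 - 6.31 = -0.99
This is an arithmetic sequence with common difference d = -0.99.
Next term = 3.34 + -0.99 = 2.35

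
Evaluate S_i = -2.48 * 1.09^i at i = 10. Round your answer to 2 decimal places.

S_10 = -2.48 * 1.09^10 ≈ -2.48 * 2.3674 ≈ -5.87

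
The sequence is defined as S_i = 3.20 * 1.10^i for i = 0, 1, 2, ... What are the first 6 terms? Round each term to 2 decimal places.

This is a geometric sequence.
i=0: S_0 = 3.2 * 1.1^0 = 3.2
i=1: S_1 = 3.2 * 1.1^1 = 3.52
i=2: S_2 = 3.2 * 1.1^2 ≈ 3.87
i=3: S_3 = 3.2 * 1.1^3 ≈ 4.26
i=4: S_4 = 3.2 * 1.1^4 ≈ 4.69
i=5: S_5 = 3.2 * 1.1^5 ≈ 5.15
The first 6 terms are: [3.2, 3.52, 3.87, 4.26, 4.69, 5.15]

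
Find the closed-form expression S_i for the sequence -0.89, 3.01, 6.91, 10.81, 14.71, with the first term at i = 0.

Check differences: 3.01 - -0.89 = 3.9
6.91 - 3.01 = 3.9
Common difference d = 3.9.
First term a = -0.89.
Formula: S_i = -0.89 + 3.90*i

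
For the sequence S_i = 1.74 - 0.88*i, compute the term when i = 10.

S_10 = 1.74 + -0.88*10 = 1.74 + -8.8 = -7.06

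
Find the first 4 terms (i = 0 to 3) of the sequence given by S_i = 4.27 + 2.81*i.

This is an arithmetic sequence.
i=0: S_0 = 4.27 + 2.81*0 = 4.27
i=1: S_1 = 4.27 + 2.81*1 = 7.08
i=2: S_2 = 4.27 + 2.81*2 = 9.89
i=3: S_3 = 4.27 + 2.81*3 = 12.7
The first 4 terms are: [4.27, 7.08, 9.89, 12.7]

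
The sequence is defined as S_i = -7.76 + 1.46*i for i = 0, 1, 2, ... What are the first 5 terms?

This is an arithmetic sequence.
i=0: S_0 = -7.76 + 1.46*0 = -7.76
i=1: S_1 = -7.76 + 1.46*1 = -6.3
i=2: S_2 = -7.76 + 1.46*2 = -4.84
i=3: S_3 = -7.76 + 1.46*3 = -3.38
i=4: S_4 = -7.76 + 1.46*4 = -1.92
The first 5 terms are: [-7.76, -6.3, -4.84, -3.38, -1.92]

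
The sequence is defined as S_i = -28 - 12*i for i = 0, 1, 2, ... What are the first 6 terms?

This is an arithmetic sequence.
i=0: S_0 = -28 + -12*0 = -28
i=1: S_1 = -28 + -12*1 = -40
i=2: S_2 = -28 + -12*2 = -52
i=3: S_3 = -28 + -12*3 = -64
i=4: S_4 = -28 + -12*4 = -76
i=5: S_5 = -28 + -12*5 = -88
The first 6 terms are: [-28, -40, -52, -64, -76, -88]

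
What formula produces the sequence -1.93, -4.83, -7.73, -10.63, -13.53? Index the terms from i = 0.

Check differences: -4.83 - -1.93 = -2.9
-7.73 - -4.83 = -2.9
Common difference d = -2.9.
First term a = -1.93.
Formula: S_i = -1.93 - 2.90*i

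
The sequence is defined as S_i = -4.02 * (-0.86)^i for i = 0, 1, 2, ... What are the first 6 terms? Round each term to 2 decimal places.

This is a geometric sequence.
i=0: S_0 = -4.02 * (-0.86)^0 = -4.02
i=1: S_1 = -4.02 * (-0.86)^1 ≈ 3.46
i=2: S_2 = -4.02 * (-0.86)^2 ≈ -2.97
i=3: S_3 = -4.02 * (-0.86)^3 ≈ 2.56
i=4: S_4 = -4.02 * (-0.86)^4 ≈ -2.2
i=5: S_5 = -4.02 * (-0.86)^5 ≈ 1.89
The first 6 terms are: [-4.02, 3.46, -2.97, 2.56, -2.2, 1.89]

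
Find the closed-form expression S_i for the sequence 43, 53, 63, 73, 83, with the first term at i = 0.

Check differences: 53 - 43 = 10
63 - 53 = 10
Common difference d = 10.
First term a = 43.
Formula: S_i = 43 + 10*i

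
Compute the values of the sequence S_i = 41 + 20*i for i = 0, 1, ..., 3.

This is an arithmetic sequence.
i=0: S_0 = 41 + 20*0 = 41
i=1: S_1 = 41 + 20*1 = 61
i=2: S_2 = 41 + 20*2 = 81
i=3: S_3 = 41 + 20*3 = 101
The first 4 terms are: [41, 61, 81, 101]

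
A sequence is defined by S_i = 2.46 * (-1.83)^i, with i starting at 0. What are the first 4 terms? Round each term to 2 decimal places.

This is a geometric sequence.
i=0: S_0 = 2.46 * (-1.83)^0 = 2.46
i=1: S_1 = 2.46 * (-1.83)^1 ≈ -4.5
i=2: S_2 = 2.46 * (-1.83)^2 ≈ 8.24
i=3: S_3 = 2.46 * (-1.83)^3 ≈ -15.08
The first 4 terms are: [2.46, -4.5, 8.24, -15.08]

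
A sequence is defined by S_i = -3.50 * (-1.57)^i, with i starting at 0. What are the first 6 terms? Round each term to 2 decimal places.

This is a geometric sequence.
i=0: S_0 = -3.5 * (-1.57)^0 = -3.5
i=1: S_1 = -3.5 * (-1.57)^1 ≈ 5.5
i=2: S_2 = -3.5 * (-1.57)^2 ≈ -8.63
i=3: S_3 = -3.5 * (-1.57)^3 ≈ 13.54
i=4: S_4 = -3.5 * (-1.57)^4 ≈ -21.27
i=5: S_5 = -3.5 * (-1.57)^5 ≈ 33.39
The first 6 terms are: [-3.5, 5.5, -8.63, 13.54, -21.27, 33.39]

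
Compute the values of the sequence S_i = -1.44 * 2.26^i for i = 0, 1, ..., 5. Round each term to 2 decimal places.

This is a geometric sequence.
i=0: S_0 = -1.44 * 2.26^0 = -1.44
i=1: S_1 = -1.44 * 2.26^1 ≈ -3.25
i=2: S_2 = -1.44 * 2.26^2 ≈ -7.35
i=3: S_3 = -1.44 * 2.26^3 ≈ -16.62
i=4: S_4 = -1.44 * 2.26^4 ≈ -37.57
i=5: S_5 = -1.44 * 2.26^5 ≈ -84.9
The first 6 terms are: [-1.44, -3.25, -7.35, -16.62, -37.57, -84.9]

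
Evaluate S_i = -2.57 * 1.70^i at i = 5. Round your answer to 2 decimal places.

S_5 = -2.57 * 1.7^5 ≈ -2.57 * 14.1986 ≈ -36.49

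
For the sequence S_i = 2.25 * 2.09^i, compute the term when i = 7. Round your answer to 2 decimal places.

S_7 = 2.25 * 2.09^7 ≈ 2.25 * 174.1903 ≈ 391.93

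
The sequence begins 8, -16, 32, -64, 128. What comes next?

Ratios: -16 / 8 = -2.0
This is a geometric sequence with common ratio r = -2.
Next term = 128 * -2 = -256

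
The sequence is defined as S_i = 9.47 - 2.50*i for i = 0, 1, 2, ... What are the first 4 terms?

This is an arithmetic sequence.
i=0: S_0 = 9.47 + -2.5*0 = 9.47
i=1: S_1 = 9.47 + -2.5*1 = 6.97
i=2: S_2 = 9.47 + -2.5*2 = 4.47
i=3: S_3 = 9.47 + -2.5*3 = 1.97
The first 4 terms are: [9.47, 6.97, 4.47, 1.97]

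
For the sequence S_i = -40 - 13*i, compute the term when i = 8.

S_8 = -40 + -13*8 = -40 + -104 = -144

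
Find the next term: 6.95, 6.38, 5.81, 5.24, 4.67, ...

Differences: 6.38 - 6.95 = -0.57
This is an arithmetic sequence with common difference d = -0.57.
Next term = 4.67 + -0.57 = 4.1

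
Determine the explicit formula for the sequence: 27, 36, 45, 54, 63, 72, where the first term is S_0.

Check differences: 36 - 27 = 9
45 - 36 = 9
Common difference d = 9.
First term a = 27.
Formula: S_i = 27 + 9*i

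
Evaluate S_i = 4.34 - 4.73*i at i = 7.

S_7 = 4.34 + -4.73*7 = 4.34 + -33.11 = -28.77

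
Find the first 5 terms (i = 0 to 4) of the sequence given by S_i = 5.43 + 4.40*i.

This is an arithmetic sequence.
i=0: S_0 = 5.43 + 4.4*0 = 5.43
i=1: S_1 = 5.43 + 4.4*1 = 9.83
i=2: S_2 = 5.43 + 4.4*2 = 14.23
i=3: S_3 = 5.43 + 4.4*3 = 18.63
i=4: S_4 = 5.43 + 4.4*4 = 23.03
The first 5 terms are: [5.43, 9.83, 14.23, 18.63, 23.03]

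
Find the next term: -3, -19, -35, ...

Differences: -19 - -3 = -16
This is an arithmetic sequence with common difference d = -16.
Next term = -35 + -16 = -51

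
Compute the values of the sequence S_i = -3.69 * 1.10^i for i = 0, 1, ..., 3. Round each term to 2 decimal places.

This is a geometric sequence.
i=0: S_0 = -3.69 * 1.1^0 = -3.69
i=1: S_1 = -3.69 * 1.1^1 ≈ -4.06
i=2: S_2 = -3.69 * 1.1^2 ≈ -4.46
i=3: S_3 = -3.69 * 1.1^3 ≈ -4.91
The first 4 terms are: [-3.69, -4.06, -4.46, -4.91]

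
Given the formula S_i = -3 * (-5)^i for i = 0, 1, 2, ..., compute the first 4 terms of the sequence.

This is a geometric sequence.
i=0: S_0 = -3 * (-5)^0 = -3
i=1: S_1 = -3 * (-5)^1 = 15
i=2: S_2 = -3 * (-5)^2 = -75
i=3: S_3 = -3 * (-5)^3 = 375
The first 4 terms are: [-3, 15, -75, 375]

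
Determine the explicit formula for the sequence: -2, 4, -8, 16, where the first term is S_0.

Check ratios: 4 / -2 = -2.0
Common ratio r = -2.
First term a = -2.
Formula: S_i = -2 * (-2)^i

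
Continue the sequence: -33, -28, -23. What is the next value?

Differences: -28 - -33 = 5
This is an arithmetic sequence with common difference d = 5.
Next term = -23 + 5 = -18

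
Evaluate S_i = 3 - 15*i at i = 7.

S_7 = 3 + -15*7 = 3 + -105 = -102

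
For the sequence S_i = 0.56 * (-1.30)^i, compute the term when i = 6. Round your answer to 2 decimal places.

S_6 = 0.56 * (-1.3)^6 ≈ 0.56 * 4.8268 ≈ 2.7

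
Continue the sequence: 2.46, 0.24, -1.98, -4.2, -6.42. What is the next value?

Differences: 0.24 - 2.46 = -2.22
This is an arithmetic sequence with common difference d = -2.22.
Next term = -6.42 + -2.22 = -8.64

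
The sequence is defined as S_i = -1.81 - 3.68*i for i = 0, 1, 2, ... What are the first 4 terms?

This is an arithmetic sequence.
i=0: S_0 = -1.81 + -3.68*0 = -1.81
i=1: S_1 = -1.81 + -3.68*1 = -5.49
i=2: S_2 = -1.81 + -3.68*2 = -9.17
i=3: S_3 = -1.81 + -3.68*3 = -12.85
The first 4 terms are: [-1.81, -5.49, -9.17, -12.85]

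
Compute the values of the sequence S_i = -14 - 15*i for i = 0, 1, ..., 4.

This is an arithmetic sequence.
i=0: S_0 = -14 + -15*0 = -14
i=1: S_1 = -14 + -15*1 = -29
i=2: S_2 = -14 + -15*2 = -44
i=3: S_3 = -14 + -15*3 = -59
i=4: S_4 = -14 + -15*4 = -74
The first 5 terms are: [-14, -29, -44, -59, -74]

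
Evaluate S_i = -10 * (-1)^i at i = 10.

S_10 = -10 * (-1)^10 = -10 * 1 = -10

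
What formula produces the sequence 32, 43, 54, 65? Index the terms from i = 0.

Check differences: 43 - 32 = 11
54 - 43 = 11
Common difference d = 11.
First term a = 32.
Formula: S_i = 32 + 11*i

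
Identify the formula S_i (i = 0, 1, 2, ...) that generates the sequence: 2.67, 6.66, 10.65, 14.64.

Check differences: 6.66 - 2.67 = 3.99
10.65 - 6.66 = 3.99
Common difference d = 3.99.
First term a = 2.67.
Formula: S_i = 2.67 + 3.99*i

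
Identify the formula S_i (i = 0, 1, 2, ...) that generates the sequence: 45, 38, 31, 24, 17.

Check differences: 38 - 45 = -7
31 - 38 = -7
Common difference d = -7.
First term a = 45.
Formula: S_i = 45 - 7*i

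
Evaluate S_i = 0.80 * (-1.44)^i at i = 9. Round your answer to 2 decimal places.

S_9 = 0.8 * (-1.44)^9 ≈ 0.8 * -26.6233 ≈ -21.3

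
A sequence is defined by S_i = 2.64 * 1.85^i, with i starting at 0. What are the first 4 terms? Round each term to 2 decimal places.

This is a geometric sequence.
i=0: S_0 = 2.64 * 1.85^0 = 2.64
i=1: S_1 = 2.64 * 1.85^1 ≈ 4.88
i=2: S_2 = 2.64 * 1.85^2 ≈ 9.04
i=3: S_3 = 2.64 * 1.85^3 ≈ 16.72
The first 4 terms are: [2.64, 4.88, 9.04, 16.72]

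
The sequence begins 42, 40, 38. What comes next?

Differences: 40 - 42 = -2
This is an arithmetic sequence with common difference d = -2.
Next term = 38 + -2 = 36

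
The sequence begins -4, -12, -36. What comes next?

Ratios: -12 / -4 = 3.0
This is a geometric sequence with common ratio r = 3.
Next term = -36 * 3 = -108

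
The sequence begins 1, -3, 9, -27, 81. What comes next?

Ratios: -3 / 1 = -3.0
This is a geometric sequence with common ratio r = -3.
Next term = 81 * -3 = -243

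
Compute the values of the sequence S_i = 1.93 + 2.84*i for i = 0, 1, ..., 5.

This is an arithmetic sequence.
i=0: S_0 = 1.93 + 2.84*0 = 1.93
i=1: S_1 = 1.93 + 2.84*1 = 4.77
i=2: S_2 = 1.93 + 2.84*2 = 7.61
i=3: S_3 = 1.93 + 2.84*3 = 10.45
i=4: S_4 = 1.93 + 2.84*4 = 13.29
i=5: S_5 = 1.93 + 2.84*5 = 16.13
The first 6 terms are: [1.93, 4.77, 7.61, 10.45, 13.29, 16.13]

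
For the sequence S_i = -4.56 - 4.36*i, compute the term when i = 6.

S_6 = -4.56 + -4.36*6 = -4.56 + -26.16 = -30.72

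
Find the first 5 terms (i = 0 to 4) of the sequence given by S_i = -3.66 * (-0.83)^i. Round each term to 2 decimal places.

This is a geometric sequence.
i=0: S_0 = -3.66 * (-0.83)^0 = -3.66
i=1: S_1 = -3.66 * (-0.83)^1 ≈ 3.04
i=2: S_2 = -3.66 * (-0.83)^2 ≈ -2.52
i=3: S_3 = -3.66 * (-0.83)^3 ≈ 2.09
i=4: S_4 = -3.66 * (-0.83)^4 ≈ -1.74
The first 5 terms are: [-3.66, 3.04, -2.52, 2.09, -1.74]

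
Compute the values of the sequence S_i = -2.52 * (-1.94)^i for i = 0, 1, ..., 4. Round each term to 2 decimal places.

This is a geometric sequence.
i=0: S_0 = -2.52 * (-1.94)^0 = -2.52
i=1: S_1 = -2.52 * (-1.94)^1 ≈ 4.89
i=2: S_2 = -2.52 * (-1.94)^2 ≈ -9.48
i=3: S_3 = -2.52 * (-1.94)^3 ≈ 18.4
i=4: S_4 = -2.52 * (-1.94)^4 ≈ -35.7
The first 5 terms are: [-2.52, 4.89, -9.48, 18.4, -35.7]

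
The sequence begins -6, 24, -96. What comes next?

Ratios: 24 / -6 = -4.0
This is a geometric sequence with common ratio r = -4.
Next term = -96 * -4 = 384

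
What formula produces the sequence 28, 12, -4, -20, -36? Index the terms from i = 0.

Check differences: 12 - 28 = -16
-4 - 12 = -16
Common difference d = -16.
First term a = 28.
Formula: S_i = 28 - 16*i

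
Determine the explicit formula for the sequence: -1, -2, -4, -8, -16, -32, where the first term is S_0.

Check ratios: -2 / -1 = 2.0
Common ratio r = 2.
First term a = -1.
Formula: S_i = -1 * 2^i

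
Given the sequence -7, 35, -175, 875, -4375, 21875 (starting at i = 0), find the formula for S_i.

Check ratios: 35 / -7 = -5.0
Common ratio r = -5.
First term a = -7.
Formula: S_i = -7 * (-5)^i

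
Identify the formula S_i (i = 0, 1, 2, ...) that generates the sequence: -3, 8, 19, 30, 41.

Check differences: 8 - -3 = 11
19 - 8 = 11
Common difference d = 11.
First term a = -3.
Formula: S_i = -3 + 11*i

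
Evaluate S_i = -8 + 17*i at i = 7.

S_7 = -8 + 17*7 = -8 + 119 = 111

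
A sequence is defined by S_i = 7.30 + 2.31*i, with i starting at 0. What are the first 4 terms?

This is an arithmetic sequence.
i=0: S_0 = 7.3 + 2.31*0 = 7.3
i=1: S_1 = 7.3 + 2.31*1 = 9.61
i=2: S_2 = 7.3 + 2.31*2 = 11.92
i=3: S_3 = 7.3 + 2.31*3 = 14.23
The first 4 terms are: [7.3, 9.61, 11.92, 14.23]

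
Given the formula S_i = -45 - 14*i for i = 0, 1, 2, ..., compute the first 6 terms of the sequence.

This is an arithmetic sequence.
i=0: S_0 = -45 + -14*0 = -45
i=1: S_1 = -45 + -14*1 = -59
i=2: S_2 = -45 + -14*2 = -73
i=3: S_3 = -45 + -14*3 = -87
i=4: S_4 = -45 + -14*4 = -101
i=5: S_5 = -45 + -14*5 = -115
The first 6 terms are: [-45, -59, -73, -87, -101, -115]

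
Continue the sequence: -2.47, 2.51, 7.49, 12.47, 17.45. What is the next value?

Differences: 2.51 - -2.47 = 4.98
This is an arithmetic sequence with common difference d = 4.98.
Next term = 17.45 + 4.98 = 22.43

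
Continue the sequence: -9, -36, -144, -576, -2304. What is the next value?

Ratios: -36 / -9 = 4.0
This is a geometric sequence with common ratio r = 4.
Next term = -2304 * 4 = -9216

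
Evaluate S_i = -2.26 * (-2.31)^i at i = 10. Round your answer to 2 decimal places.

S_10 = -2.26 * (-2.31)^10 ≈ -2.26 * 4326.3316 ≈ -9777.51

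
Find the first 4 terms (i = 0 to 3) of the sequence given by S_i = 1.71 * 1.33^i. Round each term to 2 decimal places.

This is a geometric sequence.
i=0: S_0 = 1.71 * 1.33^0 = 1.71
i=1: S_1 = 1.71 * 1.33^1 ≈ 2.27
i=2: S_2 = 1.71 * 1.33^2 ≈ 3.02
i=3: S_3 = 1.71 * 1.33^3 ≈ 4.02
The first 4 terms are: [1.71, 2.27, 3.02, 4.02]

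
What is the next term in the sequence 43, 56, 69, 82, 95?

Differences: 56 - 43 = 13
This is an arithmetic sequence with common difference d = 13.
Next term = 95 + 13 = 108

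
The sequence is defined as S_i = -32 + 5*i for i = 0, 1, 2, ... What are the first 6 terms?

This is an arithmetic sequence.
i=0: S_0 = -32 + 5*0 = -32
i=1: S_1 = -32 + 5*1 = -27
i=2: S_2 = -32 + 5*2 = -22
i=3: S_3 = -32 + 5*3 = -17
i=4: S_4 = -32 + 5*4 = -12
i=5: S_5 = -32 + 5*5 = -7
The first 6 terms are: [-32, -27, -22, -17, -12, -7]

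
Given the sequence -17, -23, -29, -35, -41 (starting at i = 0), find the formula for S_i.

Check differences: -23 - -17 = -6
-29 - -23 = -6
Common difference d = -6.
First term a = -17.
Formula: S_i = -17 - 6*i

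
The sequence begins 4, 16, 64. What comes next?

Ratios: 16 / 4 = 4.0
This is a geometric sequence with common ratio r = 4.
Next term = 64 * 4 = 256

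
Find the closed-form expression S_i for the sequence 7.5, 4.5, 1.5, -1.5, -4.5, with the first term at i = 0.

Check differences: 4.5 - 7.5 = -3.0
1.5 - 4.5 = -3.0
Common difference d = -3.0.
First term a = 7.5.
Formula: S_i = 7.50 - 3.00*i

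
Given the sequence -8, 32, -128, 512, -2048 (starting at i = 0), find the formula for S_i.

Check ratios: 32 / -8 = -4.0
Common ratio r = -4.
First term a = -8.
Formula: S_i = -8 * (-4)^i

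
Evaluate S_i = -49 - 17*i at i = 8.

S_8 = -49 + -17*8 = -49 + -136 = -185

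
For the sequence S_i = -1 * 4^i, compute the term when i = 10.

S_10 = -1 * 4^10 = -1 * 1048576 = -1048576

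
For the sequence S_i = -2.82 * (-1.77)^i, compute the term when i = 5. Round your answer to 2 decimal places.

S_5 = -2.82 * (-1.77)^5 ≈ -2.82 * -17.3727 ≈ 48.99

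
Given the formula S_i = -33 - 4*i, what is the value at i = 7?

S_7 = -33 + -4*7 = -33 + -28 = -61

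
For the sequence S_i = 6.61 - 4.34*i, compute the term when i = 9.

S_9 = 6.61 + -4.34*9 = 6.61 + -39.06 = -32.45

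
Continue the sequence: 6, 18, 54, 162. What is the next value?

Ratios: 18 / 6 = 3.0
This is a geometric sequence with common ratio r = 3.
Next term = 162 * 3 = 486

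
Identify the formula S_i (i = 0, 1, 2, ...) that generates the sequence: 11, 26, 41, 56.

Check differences: 26 - 11 = 15
41 - 26 = 15
Common difference d = 15.
First term a = 11.
Formula: S_i = 11 + 15*i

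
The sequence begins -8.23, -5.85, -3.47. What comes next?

Differences: -5.85 - -8.23 = 2.38
This is an arithmetic sequence with common difference d = 2.38.
Next term = -3.47 + 2.38 = -1.09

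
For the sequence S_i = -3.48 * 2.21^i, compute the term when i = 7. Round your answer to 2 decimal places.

S_7 = -3.48 * 2.21^7 ≈ -3.48 * 257.4814 ≈ -896.04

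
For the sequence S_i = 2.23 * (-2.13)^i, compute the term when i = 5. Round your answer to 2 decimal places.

S_5 = 2.23 * (-2.13)^5 ≈ 2.23 * -43.8428 ≈ -97.77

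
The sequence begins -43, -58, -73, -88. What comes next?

Differences: -58 - -43 = -15
This is an arithmetic sequence with common difference d = -15.
Next term = -88 + -15 = -103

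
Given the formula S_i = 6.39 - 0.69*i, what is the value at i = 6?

S_6 = 6.39 + -0.69*6 = 6.39 + -4.14 = 2.25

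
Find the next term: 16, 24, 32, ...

Differences: 24 - 16 = 8
This is an arithmetic sequence with common difference d = 8.
Next term = 32 + 8 = 40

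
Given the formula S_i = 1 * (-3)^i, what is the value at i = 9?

S_9 = 1 * (-3)^9 = 1 * -19683 = -19683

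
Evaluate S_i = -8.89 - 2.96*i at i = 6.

S_6 = -8.89 + -2.96*6 = -8.89 + -17.76 = -26.65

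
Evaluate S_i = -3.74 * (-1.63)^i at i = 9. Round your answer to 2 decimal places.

S_9 = -3.74 * (-1.63)^9 ≈ -3.74 * -81.2248 ≈ 303.78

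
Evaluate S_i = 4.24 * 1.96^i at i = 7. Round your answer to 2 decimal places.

S_7 = 4.24 * 1.96^7 ≈ 4.24 * 111.1201 ≈ 471.15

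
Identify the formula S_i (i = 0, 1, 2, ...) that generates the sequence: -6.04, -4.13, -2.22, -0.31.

Check differences: -4.13 - -6.04 = 1.91
-2.22 - -4.13 = 1.91
Common difference d = 1.91.
First term a = -6.04.
Formula: S_i = -6.04 + 1.91*i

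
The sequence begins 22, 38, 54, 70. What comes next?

Differences: 38 - 22 = 16
This is an arithmetic sequence with common difference d = 16.
Next term = 70 + 16 = 86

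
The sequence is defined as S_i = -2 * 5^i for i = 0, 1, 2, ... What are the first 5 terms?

This is a geometric sequence.
i=0: S_0 = -2 * 5^0 = -2
i=1: S_1 = -2 * 5^1 = -10
i=2: S_2 = -2 * 5^2 = -50
i=3: S_3 = -2 * 5^3 = -250
i=4: S_4 = -2 * 5^4 = -1250
The first 5 terms are: [-2, -10, -50, -250, -1250]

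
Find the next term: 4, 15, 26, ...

Differences: 15 - 4 = 11
This is an arithmetic sequence with common difference d = 11.
Next term = 26 + 11 = 37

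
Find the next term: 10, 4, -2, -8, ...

Differences: 4 - 10 = -6
This is an arithmetic sequence with common difference d = -6.
Next term = -8 + -6 = -14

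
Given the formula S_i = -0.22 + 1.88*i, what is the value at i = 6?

S_6 = -0.22 + 1.88*6 = -0.22 + 11.28 = 11.06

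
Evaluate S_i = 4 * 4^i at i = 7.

S_7 = 4 * 4^7 = 4 * 16384 = 65536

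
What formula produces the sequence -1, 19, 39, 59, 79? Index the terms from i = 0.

Check differences: 19 - -1 = 20
39 - 19 = 20
Common difference d = 20.
First term a = -1.
Formula: S_i = -1 + 20*i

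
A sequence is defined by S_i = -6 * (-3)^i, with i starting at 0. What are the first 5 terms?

This is a geometric sequence.
i=0: S_0 = -6 * (-3)^0 = -6
i=1: S_1 = -6 * (-3)^1 = 18
i=2: S_2 = -6 * (-3)^2 = -54
i=3: S_3 = -6 * (-3)^3 = 162
i=4: S_4 = -6 * (-3)^4 = -486
The first 5 terms are: [-6, 18, -54, 162, -486]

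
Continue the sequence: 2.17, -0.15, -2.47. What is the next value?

Differences: -0.15 - 2.17 = -2.32
This is an arithmetic sequence with common difference d = -2.32.
Next term = -2.47 + -2.32 = -4.79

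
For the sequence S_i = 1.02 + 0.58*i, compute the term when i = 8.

S_8 = 1.02 + 0.58*8 = 1.02 + 4.64 = 5.66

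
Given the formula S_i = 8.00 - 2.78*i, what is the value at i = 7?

S_7 = 8.0 + -2.78*7 = 8.0 + -19.46 = -11.46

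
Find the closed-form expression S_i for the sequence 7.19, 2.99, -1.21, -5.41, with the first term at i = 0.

Check differences: 2.99 - 7.19 = -4.2
-1.21 - 2.99 = -4.2
Common difference d = -4.2.
First term a = 7.19.
Formula: S_i = 7.19 - 4.20*i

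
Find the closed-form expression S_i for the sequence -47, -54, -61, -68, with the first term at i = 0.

Check differences: -54 - -47 = -7
-61 - -54 = -7
Common difference d = -7.
First term a = -47.
Formula: S_i = -47 - 7*i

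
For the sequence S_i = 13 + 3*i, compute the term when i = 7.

S_7 = 13 + 3*7 = 13 + 21 = 34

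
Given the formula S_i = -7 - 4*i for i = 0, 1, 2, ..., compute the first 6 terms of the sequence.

This is an arithmetic sequence.
i=0: S_0 = -7 + -4*0 = -7
i=1: S_1 = -7 + -4*1 = -11
i=2: S_2 = -7 + -4*2 = -15
i=3: S_3 = -7 + -4*3 = -19
i=4: S_4 = -7 + -4*4 = -23
i=5: S_5 = -7 + -4*5 = -27
The first 6 terms are: [-7, -11, -15, -19, -23, -27]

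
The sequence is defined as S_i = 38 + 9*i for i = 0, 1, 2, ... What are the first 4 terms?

This is an arithmetic sequence.
i=0: S_0 = 38 + 9*0 = 38
i=1: S_1 = 38 + 9*1 = 47
i=2: S_2 = 38 + 9*2 = 56
i=3: S_3 = 38 + 9*3 = 65
The first 4 terms are: [38, 47, 56, 65]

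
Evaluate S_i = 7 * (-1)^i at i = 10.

S_10 = 7 * (-1)^10 = 7 * 1 = 7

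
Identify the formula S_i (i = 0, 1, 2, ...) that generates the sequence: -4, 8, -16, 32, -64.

Check ratios: 8 / -4 = -2.0
Common ratio r = -2.
First term a = -4.
Formula: S_i = -4 * (-2)^i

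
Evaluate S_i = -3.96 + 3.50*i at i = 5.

S_5 = -3.96 + 3.5*5 = -3.96 + 17.5 = 13.54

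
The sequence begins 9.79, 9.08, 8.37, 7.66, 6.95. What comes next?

Differences: 9.08 - 9.79 = -0.71
This is an arithmetic sequence with common difference d = -0.71.
Next term = 6.95 + -0.71 = 6.24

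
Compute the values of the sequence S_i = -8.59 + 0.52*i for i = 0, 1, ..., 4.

This is an arithmetic sequence.
i=0: S_0 = -8.59 + 0.52*0 = -8.59
i=1: S_1 = -8.59 + 0.52*1 = -8.07
i=2: S_2 = -8.59 + 0.52*2 = -7.55
i=3: S_3 = -8.59 + 0.52*3 = -7.03
i=4: S_4 = -8.59 + 0.52*4 = -6.51
The first 5 terms are: [-8.59, -8.07, -7.55, -7.03, -6.51]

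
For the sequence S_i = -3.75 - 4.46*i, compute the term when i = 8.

S_8 = -3.75 + -4.46*8 = -3.75 + -35.68 = -39.43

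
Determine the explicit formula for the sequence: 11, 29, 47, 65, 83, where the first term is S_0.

Check differences: 29 - 11 = 18
47 - 29 = 18
Common difference d = 18.
First term a = 11.
Formula: S_i = 11 + 18*i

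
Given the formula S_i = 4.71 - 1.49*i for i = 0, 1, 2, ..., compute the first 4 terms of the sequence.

This is an arithmetic sequence.
i=0: S_0 = 4.71 + -1.49*0 = 4.71
i=1: S_1 = 4.71 + -1.49*1 = 3.22
i=2: S_2 = 4.71 + -1.49*2 = 1.73
i=3: S_3 = 4.71 + -1.49*3 = 0.24
The first 4 terms are: [4.71, 3.22, 1.73, 0.24]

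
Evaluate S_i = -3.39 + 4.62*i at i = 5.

S_5 = -3.39 + 4.62*5 = -3.39 + 23.1 = 19.71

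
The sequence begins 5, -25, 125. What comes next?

Ratios: -25 / 5 = -5.0
This is a geometric sequence with common ratio r = -5.
Next term = 125 * -5 = -625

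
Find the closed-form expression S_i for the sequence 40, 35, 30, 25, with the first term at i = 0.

Check differences: 35 - 40 = -5
30 - 35 = -5
Common difference d = -5.
First term a = 40.
Formula: S_i = 40 - 5*i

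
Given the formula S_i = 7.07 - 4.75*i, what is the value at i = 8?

S_8 = 7.07 + -4.75*8 = 7.07 + -38.0 = -30.93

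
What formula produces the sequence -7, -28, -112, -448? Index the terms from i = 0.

Check ratios: -28 / -7 = 4.0
Common ratio r = 4.
First term a = -7.
Formula: S_i = -7 * 4^i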